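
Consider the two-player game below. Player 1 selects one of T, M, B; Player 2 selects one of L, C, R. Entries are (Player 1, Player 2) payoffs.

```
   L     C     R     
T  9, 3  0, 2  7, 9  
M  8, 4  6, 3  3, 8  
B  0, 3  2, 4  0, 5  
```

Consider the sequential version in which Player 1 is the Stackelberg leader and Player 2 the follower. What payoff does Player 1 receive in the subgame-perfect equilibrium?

7

Backward induction with Player 1 moving first.
- T: Player 2 compares 3, 2, 9 and picks R; Player 1 would get 7.
- M: Player 2 compares 4, 3, 8 and picks R; Player 1 would get 3.
- B: Player 2 compares 3, 4, 5 and picks R; Player 1 would get 0.
Among 7, 3, 0, the best is 7 at T. Subgame-perfect outcome: (T, R) with payoffs (7, 9).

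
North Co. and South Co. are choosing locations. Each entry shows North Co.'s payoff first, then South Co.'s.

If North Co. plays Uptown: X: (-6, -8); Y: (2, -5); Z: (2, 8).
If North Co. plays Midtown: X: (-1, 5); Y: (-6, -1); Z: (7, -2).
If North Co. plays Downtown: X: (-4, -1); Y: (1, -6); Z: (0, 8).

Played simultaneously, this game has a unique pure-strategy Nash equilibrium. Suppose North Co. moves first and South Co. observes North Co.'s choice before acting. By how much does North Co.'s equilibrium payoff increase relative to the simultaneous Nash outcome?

3

Work backward from South Co.'s decision.
- Uptown: BR = Z, leader payoff 2.
- Midtown: BR = X, leader payoff -1.
- Downtown: BR = Z, leader payoff 0.
Among 2, -1, 0, the best is 2 at Uptown. Subgame-perfect outcome: (Uptown, Z) with payoffs (2, 8).
Under simultaneous play:
North Co.'s best replies: X→Midtown; Y→Uptown; Z→Midtown.
South Co.'s best replies: Uptown→Z; Midtown→X; Downtown→Z.
Only (Midtown, X) has each player best-responding; Nash payoffs (-1, 5).
North Co.'s commitment gain: 2 − -1 = 3.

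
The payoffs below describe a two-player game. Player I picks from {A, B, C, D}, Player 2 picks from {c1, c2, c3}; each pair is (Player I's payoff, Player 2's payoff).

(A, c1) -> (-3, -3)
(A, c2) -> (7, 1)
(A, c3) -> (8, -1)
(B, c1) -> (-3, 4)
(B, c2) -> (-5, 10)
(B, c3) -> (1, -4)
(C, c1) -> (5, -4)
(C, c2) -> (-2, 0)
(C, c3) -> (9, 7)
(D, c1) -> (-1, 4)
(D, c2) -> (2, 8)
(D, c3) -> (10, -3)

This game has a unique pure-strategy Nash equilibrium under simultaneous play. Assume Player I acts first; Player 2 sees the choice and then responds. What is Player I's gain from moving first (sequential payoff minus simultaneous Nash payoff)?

2

Player 2 best-responds to each possible Player I move:
- A → Player 2 plays c2 (best of -3, 1, -1); Player I gets 7.
- B → Player 2 plays c2 (best of 4, 10, -4); Player I gets -5.
- C → Player 2 plays c3 (best of -4, 0, 7); Player I gets 9.
- D → Player 2 plays c2 (best of 4, 8, -3); Player I gets 2.
Among 7, -5, 9, 2, the best is 9 at C. Subgame-perfect outcome: (C, c3) with payoffs (9, 7).
Under simultaneous play:
Player I's best replies: c1→C; c2→A; c3→D.
Player 2's best replies: A→c2; B→c2; C→c3; D→c2.
The unique mutual best reply is (A, c2), giving (7, 1).
Player I's commitment gain: 9 − 7 = 2.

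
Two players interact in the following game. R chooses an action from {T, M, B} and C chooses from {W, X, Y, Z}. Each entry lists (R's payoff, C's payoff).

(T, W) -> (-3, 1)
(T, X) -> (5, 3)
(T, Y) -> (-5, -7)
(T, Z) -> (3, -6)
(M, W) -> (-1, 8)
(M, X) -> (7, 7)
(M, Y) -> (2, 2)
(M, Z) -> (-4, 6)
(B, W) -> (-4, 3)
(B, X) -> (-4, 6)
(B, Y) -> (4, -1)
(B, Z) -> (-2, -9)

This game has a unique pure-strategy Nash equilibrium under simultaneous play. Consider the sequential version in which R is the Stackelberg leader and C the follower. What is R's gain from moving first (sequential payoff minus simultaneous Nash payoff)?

6

Solve by backward induction (R leads).
- T: BR = X, leader payoff 5.
- M: BR = W, leader payoff -1.
- B: BR = X, leader payoff -4.
Among 5, -1, -4, the best is 5 at T. Subgame-perfect outcome: (T, X) with payoffs (5, 3).
Under simultaneous play:
R's best replies: W→M; X→M; Y→B; Z→T.
C's best replies: T→X; M→W; B→X.
Only (M, W) has each player best-responding; Nash payoffs (-1, 8).
R's commitment gain: 5 − -1 = 6.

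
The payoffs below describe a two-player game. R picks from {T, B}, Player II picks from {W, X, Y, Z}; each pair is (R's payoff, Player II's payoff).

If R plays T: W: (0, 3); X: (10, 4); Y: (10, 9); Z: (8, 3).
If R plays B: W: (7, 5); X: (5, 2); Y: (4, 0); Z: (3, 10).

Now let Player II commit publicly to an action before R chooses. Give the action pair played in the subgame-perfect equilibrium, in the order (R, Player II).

(T, Y)

Backward induction with Player II moving first.
- W: R compares 0, 7 and picks B; Player II would get 5.
- X: R compares 10, 5 and picks T; Player II would get 4.
- Y: R compares 10, 4 and picks T; Player II would get 9.
- Z: R compares 8, 3 and picks T; Player II would get 3.
Player II's induced payoffs are 5, 4, 9, 3, so Player II commits to Y. Subgame-perfect outcome: (T, Y) with payoffs (10, 9).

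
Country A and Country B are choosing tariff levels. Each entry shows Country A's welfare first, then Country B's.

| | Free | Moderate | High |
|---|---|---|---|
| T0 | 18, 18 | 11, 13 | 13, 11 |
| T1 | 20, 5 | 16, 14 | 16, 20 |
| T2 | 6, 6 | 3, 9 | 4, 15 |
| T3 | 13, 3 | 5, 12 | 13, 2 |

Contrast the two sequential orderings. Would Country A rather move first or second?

If Country A leads: Country B's best replies are T0→Free, T1→High, T2→High, T3→Moderate; Country A's induced payoffs 18, 16, 4, 5; outcome (T0, Free), payoffs (18, 18).
If Country B leads: Country A's best replies are Free→T1, Moderate→T1, High→T1; Country B's induced payoffs 5, 14, 20; outcome (T1, High), payoffs (16, 20).
Country A gets 18 moving first and 16 moving second, so Country A prefers to move first.

first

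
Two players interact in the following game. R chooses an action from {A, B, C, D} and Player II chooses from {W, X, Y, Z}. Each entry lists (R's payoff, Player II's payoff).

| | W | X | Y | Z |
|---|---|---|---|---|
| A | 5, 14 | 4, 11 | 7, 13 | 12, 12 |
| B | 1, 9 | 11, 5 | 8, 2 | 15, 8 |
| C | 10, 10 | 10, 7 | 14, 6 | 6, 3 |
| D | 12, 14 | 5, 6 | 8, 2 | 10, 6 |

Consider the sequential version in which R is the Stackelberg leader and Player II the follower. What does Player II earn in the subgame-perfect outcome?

14

Work backward from Player II's decision.
- A: BR = W, leader payoff 5.
- B: BR = W, leader payoff 1.
- C: BR = W, leader payoff 10.
- D: BR = W, leader payoff 12.
Among 5, 1, 10, 12, the best is 12 at D. Subgame-perfect outcome: (D, W) with payoffs (12, 14).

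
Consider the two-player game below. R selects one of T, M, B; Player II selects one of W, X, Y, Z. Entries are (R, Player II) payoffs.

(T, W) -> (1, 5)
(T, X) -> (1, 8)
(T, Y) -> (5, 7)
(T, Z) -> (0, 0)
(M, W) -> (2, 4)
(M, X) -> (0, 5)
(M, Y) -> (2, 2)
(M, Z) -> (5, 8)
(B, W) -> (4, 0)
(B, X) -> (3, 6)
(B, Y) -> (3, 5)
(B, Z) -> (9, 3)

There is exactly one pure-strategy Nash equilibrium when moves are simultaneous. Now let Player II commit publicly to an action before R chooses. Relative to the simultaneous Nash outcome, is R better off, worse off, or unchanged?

Backward induction with Player II moving first.
- W → R plays B (best of 1, 2, 4); Player II gets 0.
- X → R plays B (best of 1, 0, 3); Player II gets 6.
- Y → R plays T (best of 5, 2, 3); Player II gets 7.
- Z → R plays B (best of 0, 5, 9); Player II gets 3.
Maximizing over 0, 6, 7, 3, Player II chooses Y. Subgame-perfect outcome: (T, Y) with payoffs (5, 7).
Now find the simultaneous Nash equilibrium.
R's best replies: W→B; X→B; Y→T; Z→B.
Player II's best replies: T→X; M→Z; B→X.
Only (B, X) has each player best-responding; Nash payoffs (3, 6).
R earns 5 sequentially versus 3 at the Nash outcome: better off.

better off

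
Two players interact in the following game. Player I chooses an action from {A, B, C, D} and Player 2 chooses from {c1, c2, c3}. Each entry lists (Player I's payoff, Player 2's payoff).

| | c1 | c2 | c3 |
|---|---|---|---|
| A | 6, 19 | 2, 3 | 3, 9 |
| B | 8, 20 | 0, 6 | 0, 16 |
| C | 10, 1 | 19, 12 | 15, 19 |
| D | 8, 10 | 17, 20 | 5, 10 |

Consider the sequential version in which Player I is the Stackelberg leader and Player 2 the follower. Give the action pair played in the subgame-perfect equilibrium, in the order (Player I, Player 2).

(D, c2)

Backward induction with Player I moving first.
- A: Player 2 compares 19, 3, 9 and picks c1; Player I would get 6.
- B: Player 2 compares 20, 6, 16 and picks c1; Player I would get 8.
- C: Player 2 compares 1, 12, 19 and picks c3; Player I would get 15.
- D: Player 2 compares 10, 20, 10 and picks c2; Player I would get 17.
Maximizing over 6, 8, 15, 17, Player I chooses D. Subgame-perfect outcome: (D, c2) with payoffs (17, 20).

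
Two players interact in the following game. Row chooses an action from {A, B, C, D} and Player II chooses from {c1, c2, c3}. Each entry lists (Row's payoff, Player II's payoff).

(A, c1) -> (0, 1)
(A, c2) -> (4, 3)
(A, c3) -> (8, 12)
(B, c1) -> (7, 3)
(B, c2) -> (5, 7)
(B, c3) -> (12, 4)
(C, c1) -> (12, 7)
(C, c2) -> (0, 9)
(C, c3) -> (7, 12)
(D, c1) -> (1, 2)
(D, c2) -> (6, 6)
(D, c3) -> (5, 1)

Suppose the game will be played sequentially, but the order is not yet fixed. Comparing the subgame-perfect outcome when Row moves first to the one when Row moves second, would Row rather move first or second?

If Row leads: Player II's best replies are A→c3, B→c2, C→c3, D→c2; Row's induced payoffs 8, 5, 7, 6; outcome (A, c3), payoffs (8, 12).
If Player II leads: Row's best replies are c1→C, c2→D, c3→B; Player II's induced payoffs 7, 6, 4; outcome (C, c1), payoffs (12, 7).
Row gets 8 moving first and 12 moving second, so Row prefers to move second.

second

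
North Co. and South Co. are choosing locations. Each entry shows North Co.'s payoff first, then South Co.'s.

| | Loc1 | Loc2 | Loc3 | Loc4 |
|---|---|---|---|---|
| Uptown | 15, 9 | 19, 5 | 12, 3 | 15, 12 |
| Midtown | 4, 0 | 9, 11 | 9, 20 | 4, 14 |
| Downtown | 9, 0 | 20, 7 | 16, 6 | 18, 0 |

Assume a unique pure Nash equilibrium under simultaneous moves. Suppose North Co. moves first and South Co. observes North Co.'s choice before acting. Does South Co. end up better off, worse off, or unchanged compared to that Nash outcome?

Backward induction with North Co. moving first.
- Uptown → South Co. plays Loc4 (best of 9, 5, 3, 12); North Co. gets 15.
- Midtown → South Co. plays Loc3 (best of 0, 11, 20, 14); North Co. gets 9.
- Downtown → South Co. plays Loc2 (best of 0, 7, 6, 0); North Co. gets 20.
Maximizing over 15, 9, 20, North Co. chooses Downtown. Subgame-perfect outcome: (Downtown, Loc2) with payoffs (20, 7).
For the simultaneous game, intersect best replies.
North Co.'s best replies: Loc1→Uptown; Loc2→Downtown; Loc3→Downtown; Loc4→Downtown.
South Co.'s best replies: Uptown→Loc4; Midtown→Loc3; Downtown→Loc2.
The unique mutual best reply is (Downtown, Loc2), giving (20, 7).
South Co. earns 7 sequentially versus 7 at the Nash outcome: unchanged.

unchanged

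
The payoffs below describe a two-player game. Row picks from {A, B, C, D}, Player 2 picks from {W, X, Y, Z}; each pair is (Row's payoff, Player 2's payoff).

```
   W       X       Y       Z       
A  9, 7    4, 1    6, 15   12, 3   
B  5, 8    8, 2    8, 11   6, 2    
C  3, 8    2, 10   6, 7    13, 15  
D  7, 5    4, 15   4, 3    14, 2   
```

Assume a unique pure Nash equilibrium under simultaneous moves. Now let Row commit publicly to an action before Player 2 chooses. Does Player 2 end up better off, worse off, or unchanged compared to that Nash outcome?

Backward induction with Row moving first.
- A: Player 2 compares 7, 1, 15, 3 and picks Y; Row would get 6.
- B: Player 2 compares 8, 2, 11, 2 and picks Y; Row would get 8.
- C: Player 2 compares 8, 10, 7, 15 and picks Z; Row would get 13.
- D: Player 2 compares 5, 15, 3, 2 and picks X; Row would get 4.
Row's induced payoffs are 6, 8, 13, 4, so Row commits to C. Subgame-perfect outcome: (C, Z) with payoffs (13, 15).
Under simultaneous play:
Row's best replies: W→A; X→B; Y→B; Z→D.
Player 2's best replies: A→Y; B→Y; C→Z; D→X.
Only (B, Y) has each player best-responding; Nash payoffs (8, 11).
Player 2 earns 15 sequentially versus 11 at the Nash outcome: better off.

better off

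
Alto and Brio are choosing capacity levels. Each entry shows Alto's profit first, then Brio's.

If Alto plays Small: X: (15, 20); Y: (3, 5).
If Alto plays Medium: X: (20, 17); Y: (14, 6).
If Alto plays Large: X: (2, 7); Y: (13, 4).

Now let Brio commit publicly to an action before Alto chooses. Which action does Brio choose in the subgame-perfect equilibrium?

X

Alto best-responds to each possible Brio move:
- X: BR = Medium, leader payoff 17.
- Y: BR = Medium, leader payoff 6.
Among 17, 6, the best is 17 at X. Subgame-perfect outcome: (Medium, X) with payoffs (20, 17).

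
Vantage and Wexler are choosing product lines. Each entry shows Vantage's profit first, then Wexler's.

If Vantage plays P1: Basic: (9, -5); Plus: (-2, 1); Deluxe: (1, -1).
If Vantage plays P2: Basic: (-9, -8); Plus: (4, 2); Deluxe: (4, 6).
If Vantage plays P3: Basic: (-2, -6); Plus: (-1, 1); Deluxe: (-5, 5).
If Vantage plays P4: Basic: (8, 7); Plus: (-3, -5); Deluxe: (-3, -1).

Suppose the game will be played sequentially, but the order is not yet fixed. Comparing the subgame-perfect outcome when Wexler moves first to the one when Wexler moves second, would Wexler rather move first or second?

second

If Vantage leads: Wexler's best replies are P1→Plus, P2→Deluxe, P3→Deluxe, P4→Basic; Vantage's induced payoffs -2, 4, -5, 8; outcome (P4, Basic), payoffs (8, 7).
If Wexler leads: Vantage's best replies are Basic→P1, Plus→P2, Deluxe→P2; Wexler's induced payoffs -5, 2, 6; outcome (P2, Deluxe), payoffs (4, 6).
Wexler gets 6 moving first and 7 moving second, so Wexler prefers to move second.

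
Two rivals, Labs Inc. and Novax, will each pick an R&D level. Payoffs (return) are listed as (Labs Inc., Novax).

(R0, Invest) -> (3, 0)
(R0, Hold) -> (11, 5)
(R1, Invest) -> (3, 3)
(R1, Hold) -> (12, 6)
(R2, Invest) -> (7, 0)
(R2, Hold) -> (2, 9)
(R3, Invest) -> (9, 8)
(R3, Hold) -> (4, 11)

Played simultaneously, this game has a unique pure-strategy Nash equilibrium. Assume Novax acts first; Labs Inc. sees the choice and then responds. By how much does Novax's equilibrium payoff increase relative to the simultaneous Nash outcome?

Work backward from Labs Inc.'s decision.
- Invest: Labs Inc. compares 3, 3, 7, 9 and picks R3; Novax would get 8.
- Hold: Labs Inc. compares 11, 12, 2, 4 and picks R1; Novax would get 6.
Among 8, 6, the best is 8 at Invest. Subgame-perfect outcome: (R3, Invest) with payoffs (9, 8).
Now find the simultaneous Nash equilibrium.
Labs Inc.'s best replies: Invest→R3; Hold→R1.
Novax's best replies: R0→Hold; R1→Hold; R2→Hold; R3→Hold.
The unique mutual best reply is (R1, Hold), giving (12, 6).
Novax's commitment gain: 8 − 6 = 2.

2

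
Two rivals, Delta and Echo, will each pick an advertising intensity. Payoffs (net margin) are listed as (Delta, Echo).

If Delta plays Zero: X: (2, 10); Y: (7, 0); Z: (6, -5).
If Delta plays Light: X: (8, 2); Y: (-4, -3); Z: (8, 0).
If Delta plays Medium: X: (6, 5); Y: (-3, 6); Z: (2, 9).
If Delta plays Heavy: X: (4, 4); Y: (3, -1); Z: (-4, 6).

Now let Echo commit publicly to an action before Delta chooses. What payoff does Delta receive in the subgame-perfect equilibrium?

Work backward from Delta's decision.
- X: BR = Light, leader payoff 2.
- Y: BR = Zero, leader payoff 0.
- Z: BR = Light, leader payoff 0.
Among 2, 0, 0, the best is 2 at X. Subgame-perfect outcome: (Light, X) with payoffs (8, 2).

8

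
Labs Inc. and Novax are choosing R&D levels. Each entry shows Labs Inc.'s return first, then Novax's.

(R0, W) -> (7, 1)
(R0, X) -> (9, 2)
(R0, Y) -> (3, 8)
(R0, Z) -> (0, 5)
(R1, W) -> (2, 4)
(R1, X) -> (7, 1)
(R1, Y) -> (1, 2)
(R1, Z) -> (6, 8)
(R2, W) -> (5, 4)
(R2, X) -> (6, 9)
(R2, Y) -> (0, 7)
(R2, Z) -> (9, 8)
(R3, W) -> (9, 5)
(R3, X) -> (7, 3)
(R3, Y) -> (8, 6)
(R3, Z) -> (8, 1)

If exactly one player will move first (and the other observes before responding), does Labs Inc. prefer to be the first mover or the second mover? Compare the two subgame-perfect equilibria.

second

If Labs Inc. leads: Novax's best replies are R0→Y, R1→Z, R2→X, R3→Y; Labs Inc.'s induced payoffs 3, 6, 6, 8; outcome (R3, Y), payoffs (8, 6).
If Novax leads: Labs Inc.'s best replies are W→R3, X→R0, Y→R3, Z→R2; Novax's induced payoffs 5, 2, 6, 8; outcome (R2, Z), payoffs (9, 8).
Labs Inc. gets 8 moving first and 9 moving second, so Labs Inc. prefers to move second.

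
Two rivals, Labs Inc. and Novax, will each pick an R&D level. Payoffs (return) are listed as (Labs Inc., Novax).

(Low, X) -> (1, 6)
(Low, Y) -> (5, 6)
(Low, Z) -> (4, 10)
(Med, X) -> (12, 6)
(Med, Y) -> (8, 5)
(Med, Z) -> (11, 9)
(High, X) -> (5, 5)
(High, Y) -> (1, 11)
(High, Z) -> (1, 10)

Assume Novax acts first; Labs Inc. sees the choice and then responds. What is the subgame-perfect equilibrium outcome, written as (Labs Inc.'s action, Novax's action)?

Labs Inc. best-responds to each possible Novax move:
- X: BR = Med, leader payoff 6.
- Y: BR = Med, leader payoff 5.
- Z: BR = Med, leader payoff 9.
Among 6, 5, 9, the best is 9 at Z. Subgame-perfect outcome: (Med, Z) with payoffs (11, 9).

(Med, Z)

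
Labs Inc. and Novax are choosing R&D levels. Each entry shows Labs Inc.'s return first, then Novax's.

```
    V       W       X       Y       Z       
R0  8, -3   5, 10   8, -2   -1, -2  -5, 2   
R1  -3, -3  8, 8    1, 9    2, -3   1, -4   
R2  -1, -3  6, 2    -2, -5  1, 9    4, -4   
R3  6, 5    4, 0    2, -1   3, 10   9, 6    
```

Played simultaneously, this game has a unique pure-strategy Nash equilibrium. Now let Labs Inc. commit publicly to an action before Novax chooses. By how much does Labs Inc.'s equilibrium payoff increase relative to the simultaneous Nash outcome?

2

Work backward from Novax's decision.
- R0: Novax compares -3, 10, -2, -2, 2 and picks W; Labs Inc. would get 5.
- R1: Novax compares -3, 8, 9, -3, -4 and picks X; Labs Inc. would get 1.
- R2: Novax compares -3, 2, -5, 9, -4 and picks Y; Labs Inc. would get 1.
- R3: Novax compares 5, 0, -1, 10, 6 and picks Y; Labs Inc. would get 3.
Labs Inc.'s induced payoffs are 5, 1, 1, 3, so Labs Inc. commits to R0. Subgame-perfect outcome: (R0, W) with payoffs (5, 10).
Under simultaneous play:
Labs Inc.'s best replies: V→R0; W→R1; X→R0; Y→R3; Z→R3.
Novax's best replies: R0→W; R1→X; R2→Y; R3→Y.
Only (R3, Y) has each player best-responding; Nash payoffs (3, 10).
Labs Inc.'s commitment gain: 5 − 3 = 2.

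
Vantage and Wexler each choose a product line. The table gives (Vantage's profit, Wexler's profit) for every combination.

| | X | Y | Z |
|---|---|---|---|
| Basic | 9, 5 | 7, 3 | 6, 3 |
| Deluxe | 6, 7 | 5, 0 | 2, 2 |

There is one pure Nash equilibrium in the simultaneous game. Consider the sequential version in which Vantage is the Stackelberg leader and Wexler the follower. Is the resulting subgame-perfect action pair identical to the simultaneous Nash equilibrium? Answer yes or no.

Solve by backward induction (Vantage leads).
- Basic → Wexler plays X (best of 5, 3, 3); Vantage gets 9.
- Deluxe → Wexler plays X (best of 7, 0, 2); Vantage gets 6.
Among 9, 6, the best is 9 at Basic. Subgame-perfect outcome: (Basic, X) with payoffs (9, 5).
Under simultaneous play:
Vantage's best replies: X→Basic; Y→Basic; Z→Basic.
Wexler's best replies: Basic→X; Deluxe→X.
The unique mutual best reply is (Basic, X), giving (9, 5).
Sequential outcome (Basic, X) coincides with the Nash profile (Basic, X).

yes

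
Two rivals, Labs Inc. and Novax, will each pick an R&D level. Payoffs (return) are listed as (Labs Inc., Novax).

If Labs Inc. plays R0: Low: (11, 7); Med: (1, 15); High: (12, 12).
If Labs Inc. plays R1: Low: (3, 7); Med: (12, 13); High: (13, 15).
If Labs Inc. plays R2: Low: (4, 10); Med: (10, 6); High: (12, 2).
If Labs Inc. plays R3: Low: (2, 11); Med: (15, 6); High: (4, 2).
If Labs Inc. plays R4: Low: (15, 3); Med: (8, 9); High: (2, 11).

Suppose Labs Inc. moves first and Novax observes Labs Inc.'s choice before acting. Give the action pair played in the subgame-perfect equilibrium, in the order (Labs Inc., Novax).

(R1, High)

Backward induction with Labs Inc. moving first.
- R0: Novax compares 7, 15, 12 and picks Med; Labs Inc. would get 1.
- R1: Novax compares 7, 13, 15 and picks High; Labs Inc. would get 13.
- R2: Novax compares 10, 6, 2 and picks Low; Labs Inc. would get 4.
- R3: Novax compares 11, 6, 2 and picks Low; Labs Inc. would get 2.
- R4: Novax compares 3, 9, 11 and picks High; Labs Inc. would get 2.
Maximizing over 1, 13, 4, 2, 2, Labs Inc. chooses R1. Subgame-perfect outcome: (R1, High) with payoffs (13, 15).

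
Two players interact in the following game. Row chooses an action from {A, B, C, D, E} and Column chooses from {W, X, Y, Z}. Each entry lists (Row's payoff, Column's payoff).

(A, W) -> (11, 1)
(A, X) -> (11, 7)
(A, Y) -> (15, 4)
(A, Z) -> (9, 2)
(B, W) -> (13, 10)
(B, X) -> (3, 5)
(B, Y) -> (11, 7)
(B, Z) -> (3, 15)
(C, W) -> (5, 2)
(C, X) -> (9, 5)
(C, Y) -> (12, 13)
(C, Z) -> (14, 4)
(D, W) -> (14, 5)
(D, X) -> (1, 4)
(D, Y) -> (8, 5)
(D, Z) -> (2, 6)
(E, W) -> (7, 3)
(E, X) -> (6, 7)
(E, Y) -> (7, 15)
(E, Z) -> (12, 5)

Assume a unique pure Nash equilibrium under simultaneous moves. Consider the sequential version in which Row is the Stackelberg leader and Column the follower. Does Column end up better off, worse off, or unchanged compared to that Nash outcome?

better off

Backward induction with Row moving first.
- A → Column plays X (best of 1, 7, 4, 2); Row gets 11.
- B → Column plays Z (best of 10, 5, 7, 15); Row gets 3.
- C → Column plays Y (best of 2, 5, 13, 4); Row gets 12.
- D → Column plays Z (best of 5, 4, 5, 6); Row gets 2.
- E → Column plays Y (best of 3, 7, 15, 5); Row gets 7.
Among 11, 3, 12, 2, 7, the best is 12 at C. Subgame-perfect outcome: (C, Y) with payoffs (12, 13).
Under simultaneous play:
Row's best replies: W→D; X→A; Y→A; Z→C.
Column's best replies: A→X; B→Z; C→Y; D→Z; E→Y.
The unique mutual best reply is (A, X), giving (11, 7).
Column earns 13 sequentially versus 7 at the Nash outcome: better off.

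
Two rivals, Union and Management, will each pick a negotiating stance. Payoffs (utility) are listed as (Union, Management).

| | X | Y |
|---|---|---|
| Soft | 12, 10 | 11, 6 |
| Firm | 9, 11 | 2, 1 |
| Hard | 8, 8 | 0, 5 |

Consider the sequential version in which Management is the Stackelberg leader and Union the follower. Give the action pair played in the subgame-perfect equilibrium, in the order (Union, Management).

Union best-responds to each possible Management move:
- X: Union compares 12, 9, 8 and picks Soft; Management would get 10.
- Y: Union compares 11, 2, 0 and picks Soft; Management would get 6.
Management's induced payoffs are 10, 6, so Management commits to X. Subgame-perfect outcome: (Soft, X) with payoffs (12, 10).

(Soft, X)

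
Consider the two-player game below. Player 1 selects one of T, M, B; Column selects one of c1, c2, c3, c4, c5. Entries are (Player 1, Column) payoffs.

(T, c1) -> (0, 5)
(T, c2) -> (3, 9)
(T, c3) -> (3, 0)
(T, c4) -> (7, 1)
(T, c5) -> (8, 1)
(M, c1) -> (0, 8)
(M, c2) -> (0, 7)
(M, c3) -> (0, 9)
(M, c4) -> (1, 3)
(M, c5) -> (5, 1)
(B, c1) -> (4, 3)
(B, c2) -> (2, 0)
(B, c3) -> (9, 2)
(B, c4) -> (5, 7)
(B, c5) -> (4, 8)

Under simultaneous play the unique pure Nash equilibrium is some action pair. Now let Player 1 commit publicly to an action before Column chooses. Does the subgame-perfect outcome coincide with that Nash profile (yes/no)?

no

Solve by backward induction (Player 1 leads).
- T: BR = c2, leader payoff 3.
- M: BR = c3, leader payoff 0.
- B: BR = c5, leader payoff 4.
Maximizing over 3, 0, 4, Player 1 chooses B. Subgame-perfect outcome: (B, c5) with payoffs (4, 8).
Under simultaneous play:
Player 1's best replies: c1→B; c2→T; c3→B; c4→T; c5→T.
Column's best replies: T→c2; M→c3; B→c5.
Only (T, c2) has each player best-responding; Nash payoffs (3, 9).
Sequential outcome (B, c5) differs from the Nash profile (T, c2).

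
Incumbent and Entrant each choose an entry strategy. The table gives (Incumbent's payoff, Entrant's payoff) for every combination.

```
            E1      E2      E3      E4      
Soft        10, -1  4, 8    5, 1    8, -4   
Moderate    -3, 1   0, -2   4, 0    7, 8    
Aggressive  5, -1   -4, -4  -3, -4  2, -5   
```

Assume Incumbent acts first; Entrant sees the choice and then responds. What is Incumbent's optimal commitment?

Moderate

Backward induction with Incumbent moving first.
- Soft → Entrant plays E2 (best of -1, 8, 1, -4); Incumbent gets 4.
- Moderate → Entrant plays E4 (best of 1, -2, 0, 8); Incumbent gets 7.
- Aggressive → Entrant plays E1 (best of -1, -4, -4, -5); Incumbent gets 5.
Among 4, 7, 5, the best is 7 at Moderate. Subgame-perfect outcome: (Moderate, E4) with payoffs (7, 8).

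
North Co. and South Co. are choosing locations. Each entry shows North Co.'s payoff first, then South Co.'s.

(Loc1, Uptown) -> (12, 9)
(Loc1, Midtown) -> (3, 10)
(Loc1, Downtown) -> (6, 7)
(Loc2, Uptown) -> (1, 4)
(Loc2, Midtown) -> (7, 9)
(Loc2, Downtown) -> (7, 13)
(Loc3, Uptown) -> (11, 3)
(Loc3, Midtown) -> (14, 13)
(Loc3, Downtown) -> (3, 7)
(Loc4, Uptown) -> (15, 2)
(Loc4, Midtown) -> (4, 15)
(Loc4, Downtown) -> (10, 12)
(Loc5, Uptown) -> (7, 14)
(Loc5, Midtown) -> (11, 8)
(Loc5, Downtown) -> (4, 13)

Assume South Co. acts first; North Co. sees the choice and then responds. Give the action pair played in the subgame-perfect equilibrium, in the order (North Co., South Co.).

(Loc3, Midtown)

North Co. best-responds to each possible South Co. move:
- Uptown: BR = Loc4, leader payoff 2.
- Midtown: BR = Loc3, leader payoff 13.
- Downtown: BR = Loc4, leader payoff 12.
South Co.'s induced payoffs are 2, 13, 12, so South Co. commits to Midtown. Subgame-perfect outcome: (Loc3, Midtown) with payoffs (14, 13).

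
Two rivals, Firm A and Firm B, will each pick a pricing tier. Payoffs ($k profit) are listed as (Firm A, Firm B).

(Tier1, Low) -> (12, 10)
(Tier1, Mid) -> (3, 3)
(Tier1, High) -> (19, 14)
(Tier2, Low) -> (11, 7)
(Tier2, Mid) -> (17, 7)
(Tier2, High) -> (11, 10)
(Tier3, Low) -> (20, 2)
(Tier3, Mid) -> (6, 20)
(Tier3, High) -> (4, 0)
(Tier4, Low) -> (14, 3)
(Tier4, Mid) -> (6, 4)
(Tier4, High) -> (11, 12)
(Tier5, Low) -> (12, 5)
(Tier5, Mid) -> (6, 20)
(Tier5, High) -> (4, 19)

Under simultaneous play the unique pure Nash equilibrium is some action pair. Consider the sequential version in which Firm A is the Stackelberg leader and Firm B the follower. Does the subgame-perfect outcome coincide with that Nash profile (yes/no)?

Work backward from Firm B's decision.
- Tier1 → Firm B plays High (best of 10, 3, 14); Firm A gets 19.
- Tier2 → Firm B plays High (best of 7, 7, 10); Firm A gets 11.
- Tier3 → Firm B plays Mid (best of 2, 20, 0); Firm A gets 6.
- Tier4 → Firm B plays High (best of 3, 4, 12); Firm A gets 11.
- Tier5 → Firm B plays Mid (best of 5, 20, 19); Firm A gets 6.
Among 19, 11, 6, 11, 6, the best is 19 at Tier1. Subgame-perfect outcome: (Tier1, High) with payoffs (19, 14).
Under simultaneous play:
Firm A's best replies: Low→Tier3; Mid→Tier2; High→Tier1.
Firm B's best replies: Tier1→High; Tier2→High; Tier3→Mid; Tier4→High; Tier5→Mid.
The unique mutual best reply is (Tier1, High), giving (19, 14).
Sequential outcome (Tier1, High) coincides with the Nash profile (Tier1, High).

yes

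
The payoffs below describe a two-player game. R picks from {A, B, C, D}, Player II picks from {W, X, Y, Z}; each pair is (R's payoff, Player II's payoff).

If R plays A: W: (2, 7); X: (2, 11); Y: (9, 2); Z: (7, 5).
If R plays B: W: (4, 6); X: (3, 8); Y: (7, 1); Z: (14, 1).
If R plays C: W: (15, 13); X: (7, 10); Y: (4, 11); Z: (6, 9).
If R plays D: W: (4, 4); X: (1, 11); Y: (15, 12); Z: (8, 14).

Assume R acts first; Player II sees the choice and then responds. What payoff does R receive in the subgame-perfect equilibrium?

15

Player II best-responds to each possible R move:
- A → Player II plays X (best of 7, 11, 2, 5); R gets 2.
- B → Player II plays X (best of 6, 8, 1, 1); R gets 3.
- C → Player II plays W (best of 13, 10, 11, 9); R gets 15.
- D → Player II plays Z (best of 4, 11, 12, 14); R gets 8.
Maximizing over 2, 3, 15, 8, R chooses C. Subgame-perfect outcome: (C, W) with payoffs (15, 13).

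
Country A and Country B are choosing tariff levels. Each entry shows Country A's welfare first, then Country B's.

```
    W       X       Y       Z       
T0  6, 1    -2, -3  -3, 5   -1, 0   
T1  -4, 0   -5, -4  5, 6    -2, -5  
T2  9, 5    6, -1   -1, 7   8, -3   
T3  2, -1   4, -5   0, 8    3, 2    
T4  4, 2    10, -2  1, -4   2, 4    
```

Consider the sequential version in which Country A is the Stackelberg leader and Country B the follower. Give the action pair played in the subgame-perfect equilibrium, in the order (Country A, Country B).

(T1, Y)

Work backward from Country B's decision.
- T0: BR = Y, leader payoff -3.
- T1: BR = Y, leader payoff 5.
- T2: BR = Y, leader payoff -1.
- T3: BR = Y, leader payoff 0.
- T4: BR = Z, leader payoff 2.
Maximizing over -3, 5, -1, 0, 2, Country A chooses T1. Subgame-perfect outcome: (T1, Y) with payoffs (5, 6).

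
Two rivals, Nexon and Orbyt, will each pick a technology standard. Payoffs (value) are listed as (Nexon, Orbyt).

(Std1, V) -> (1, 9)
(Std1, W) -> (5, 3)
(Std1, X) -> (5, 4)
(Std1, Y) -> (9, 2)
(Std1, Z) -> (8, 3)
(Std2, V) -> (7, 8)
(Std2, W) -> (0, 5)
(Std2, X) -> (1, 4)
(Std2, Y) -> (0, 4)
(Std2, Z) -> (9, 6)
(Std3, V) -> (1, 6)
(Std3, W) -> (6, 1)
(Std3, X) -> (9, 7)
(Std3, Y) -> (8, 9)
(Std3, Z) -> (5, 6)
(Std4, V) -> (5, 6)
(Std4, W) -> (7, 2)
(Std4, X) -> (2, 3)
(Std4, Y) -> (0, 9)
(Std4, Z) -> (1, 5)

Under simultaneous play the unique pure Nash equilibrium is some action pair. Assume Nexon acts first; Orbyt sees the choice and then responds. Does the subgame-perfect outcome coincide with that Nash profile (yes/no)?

Backward induction with Nexon moving first.
- Std1: Orbyt compares 9, 3, 4, 2, 3 and picks V; Nexon would get 1.
- Std2: Orbyt compares 8, 5, 4, 4, 6 and picks V; Nexon would get 7.
- Std3: Orbyt compares 6, 1, 7, 9, 6 and picks Y; Nexon would get 8.
- Std4: Orbyt compares 6, 2, 3, 9, 5 and picks Y; Nexon would get 0.
Among 1, 7, 8, 0, the best is 8 at Std3. Subgame-perfect outcome: (Std3, Y) with payoffs (8, 9).
For the simultaneous game, intersect best replies.
Nexon's best replies: V→Std2; W→Std4; X→Std3; Y→Std1; Z→Std2.
Orbyt's best replies: Std1→V; Std2→V; Std3→Y; Std4→Y.
The unique mutual best reply is (Std2, V), giving (7, 8).
Sequential outcome (Std3, Y) differs from the Nash profile (Std2, V).

no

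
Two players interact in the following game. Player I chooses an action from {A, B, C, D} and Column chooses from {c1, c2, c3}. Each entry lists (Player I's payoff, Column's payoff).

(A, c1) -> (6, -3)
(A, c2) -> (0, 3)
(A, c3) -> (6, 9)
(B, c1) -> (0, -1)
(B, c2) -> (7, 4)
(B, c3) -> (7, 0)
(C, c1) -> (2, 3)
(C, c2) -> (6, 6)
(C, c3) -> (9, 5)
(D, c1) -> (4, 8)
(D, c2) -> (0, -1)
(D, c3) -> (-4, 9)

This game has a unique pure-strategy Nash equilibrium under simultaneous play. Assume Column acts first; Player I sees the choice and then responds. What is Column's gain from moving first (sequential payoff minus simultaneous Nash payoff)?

Solve by backward induction (Column leads).
- c1: Player I compares 6, 0, 2, 4 and picks A; Column would get -3.
- c2: Player I compares 0, 7, 6, 0 and picks B; Column would get 4.
- c3: Player I compares 6, 7, 9, -4 and picks C; Column would get 5.
Among -3, 4, 5, the best is 5 at c3. Subgame-perfect outcome: (C, c3) with payoffs (9, 5).
For the simultaneous game, intersect best replies.
Player I's best replies: c1→A; c2→B; c3→C.
Column's best replies: A→c3; B→c2; C→c2; D→c3.
The unique mutual best reply is (B, c2), giving (7, 4).
Column's commitment gain: 5 − 4 = 1.

1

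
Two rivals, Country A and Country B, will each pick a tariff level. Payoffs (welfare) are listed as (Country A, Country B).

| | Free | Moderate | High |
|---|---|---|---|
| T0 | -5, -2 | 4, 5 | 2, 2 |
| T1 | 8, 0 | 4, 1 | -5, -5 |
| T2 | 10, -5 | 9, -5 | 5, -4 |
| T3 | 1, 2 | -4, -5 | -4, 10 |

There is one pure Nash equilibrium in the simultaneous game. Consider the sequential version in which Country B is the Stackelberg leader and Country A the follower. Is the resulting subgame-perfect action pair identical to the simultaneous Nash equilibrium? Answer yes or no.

Work backward from Country A's decision.
- Free → Country A plays T2 (best of -5, 8, 10, 1); Country B gets -5.
- Moderate → Country A plays T2 (best of 4, 4, 9, -4); Country B gets -5.
- High → Country A plays T2 (best of 2, -5, 5, -4); Country B gets -4.
Among -5, -5, -4, the best is -4 at High. Subgame-perfect outcome: (T2, High) with payoffs (5, -4).
Now find the simultaneous Nash equilibrium.
Country A's best replies: Free→T2; Moderate→T2; High→T2.
Country B's best replies: T0→Moderate; T1→Moderate; T2→High; T3→High.
Only (T2, High) has each player best-responding; Nash payoffs (5, -4).
Sequential outcome (T2, High) coincides with the Nash profile (T2, High).

yes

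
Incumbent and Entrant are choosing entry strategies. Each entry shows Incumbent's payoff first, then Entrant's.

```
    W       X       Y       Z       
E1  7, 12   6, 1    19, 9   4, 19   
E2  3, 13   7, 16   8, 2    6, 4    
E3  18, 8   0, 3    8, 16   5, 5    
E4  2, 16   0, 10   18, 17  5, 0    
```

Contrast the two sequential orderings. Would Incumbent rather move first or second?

If Incumbent leads: Entrant's best replies are E1→Z, E2→X, E3→Y, E4→Y; Incumbent's induced payoffs 4, 7, 8, 18; outcome (E4, Y), payoffs (18, 17).
If Entrant leads: Incumbent's best replies are W→E3, X→E2, Y→E1, Z→E2; Entrant's induced payoffs 8, 16, 9, 4; outcome (E2, X), payoffs (7, 16).
Incumbent gets 18 moving first and 7 moving second, so Incumbent prefers to move first.

first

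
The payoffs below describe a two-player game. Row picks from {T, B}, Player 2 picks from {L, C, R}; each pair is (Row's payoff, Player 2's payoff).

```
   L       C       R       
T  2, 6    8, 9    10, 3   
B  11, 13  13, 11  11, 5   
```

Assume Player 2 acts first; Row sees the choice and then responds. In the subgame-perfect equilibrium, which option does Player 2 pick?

L

Work backward from Row's decision.
- L: BR = B, leader payoff 13.
- C: BR = B, leader payoff 11.
- R: BR = B, leader payoff 5.
Player 2's induced payoffs are 13, 11, 5, so Player 2 commits to L. Subgame-perfect outcome: (B, L) with payoffs (11, 13).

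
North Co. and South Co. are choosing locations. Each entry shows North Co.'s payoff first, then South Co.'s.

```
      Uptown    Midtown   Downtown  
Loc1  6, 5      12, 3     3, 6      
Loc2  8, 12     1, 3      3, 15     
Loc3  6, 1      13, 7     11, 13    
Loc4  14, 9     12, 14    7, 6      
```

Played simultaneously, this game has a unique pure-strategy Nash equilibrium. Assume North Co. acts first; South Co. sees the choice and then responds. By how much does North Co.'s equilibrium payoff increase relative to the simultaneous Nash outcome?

Backward induction with North Co. moving first.
- Loc1: BR = Downtown, leader payoff 3.
- Loc2: BR = Downtown, leader payoff 3.
- Loc3: BR = Downtown, leader payoff 11.
- Loc4: BR = Midtown, leader payoff 12.
Maximizing over 3, 3, 11, 12, North Co. chooses Loc4. Subgame-perfect outcome: (Loc4, Midtown) with payoffs (12, 14).
Under simultaneous play:
North Co.'s best replies: Uptown→Loc4; Midtown→Loc3; Downtown→Loc3.
South Co.'s best replies: Loc1→Downtown; Loc2→Downtown; Loc3→Downtown; Loc4→Midtown.
Only (Loc3, Downtown) has each player best-responding; Nash payoffs (11, 13).
North Co.'s commitment gain: 12 − 11 = 1.

1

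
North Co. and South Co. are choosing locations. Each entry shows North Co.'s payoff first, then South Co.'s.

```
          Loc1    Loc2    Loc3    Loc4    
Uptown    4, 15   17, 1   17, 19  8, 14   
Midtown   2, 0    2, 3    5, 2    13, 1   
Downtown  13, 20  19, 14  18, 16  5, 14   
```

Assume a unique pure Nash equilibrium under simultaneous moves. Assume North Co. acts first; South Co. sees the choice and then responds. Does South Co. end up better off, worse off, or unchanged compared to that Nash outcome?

worse off

Backward induction with North Co. moving first.
- Uptown: BR = Loc3, leader payoff 17.
- Midtown: BR = Loc2, leader payoff 2.
- Downtown: BR = Loc1, leader payoff 13.
Maximizing over 17, 2, 13, North Co. chooses Uptown. Subgame-perfect outcome: (Uptown, Loc3) with payoffs (17, 19).
For the simultaneous game, intersect best replies.
North Co.'s best replies: Loc1→Downtown; Loc2→Downtown; Loc3→Downtown; Loc4→Midtown.
South Co.'s best replies: Uptown→Loc3; Midtown→Loc2; Downtown→Loc1.
The unique mutual best reply is (Downtown, Loc1), giving (13, 20).
South Co. earns 19 sequentially versus 20 at the Nash outcome: worse off.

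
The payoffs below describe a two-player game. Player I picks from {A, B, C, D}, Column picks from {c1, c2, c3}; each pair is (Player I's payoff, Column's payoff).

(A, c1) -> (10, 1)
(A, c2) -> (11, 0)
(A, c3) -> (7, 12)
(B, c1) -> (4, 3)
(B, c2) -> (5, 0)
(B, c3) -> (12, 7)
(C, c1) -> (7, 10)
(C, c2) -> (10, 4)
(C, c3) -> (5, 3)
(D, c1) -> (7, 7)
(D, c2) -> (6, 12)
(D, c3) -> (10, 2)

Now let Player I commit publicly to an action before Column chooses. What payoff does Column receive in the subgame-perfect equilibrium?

Work backward from Column's decision.
- A: BR = c3, leader payoff 7.
- B: BR = c3, leader payoff 12.
- C: BR = c1, leader payoff 7.
- D: BR = c2, leader payoff 6.
Player I's induced payoffs are 7, 12, 7, 6, so Player I commits to B. Subgame-perfect outcome: (B, c3) with payoffs (12, 7).

7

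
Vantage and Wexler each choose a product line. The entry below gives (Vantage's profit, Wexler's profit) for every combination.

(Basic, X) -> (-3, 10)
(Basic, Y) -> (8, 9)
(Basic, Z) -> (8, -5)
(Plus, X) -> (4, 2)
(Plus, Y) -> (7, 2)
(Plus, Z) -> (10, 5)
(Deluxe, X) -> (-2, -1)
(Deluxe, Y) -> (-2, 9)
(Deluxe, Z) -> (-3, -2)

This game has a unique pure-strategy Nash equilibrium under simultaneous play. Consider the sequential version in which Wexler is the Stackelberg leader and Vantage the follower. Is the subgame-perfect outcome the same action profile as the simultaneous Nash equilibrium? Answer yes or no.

Vantage best-responds to each possible Wexler move:
- X: Vantage compares -3, 4, -2 and picks Plus; Wexler would get 2.
- Y: Vantage compares 8, 7, -2 and picks Basic; Wexler would get 9.
- Z: Vantage compares 8, 10, -3 and picks Plus; Wexler would get 5.
Maximizing over 2, 9, 5, Wexler chooses Y. Subgame-perfect outcome: (Basic, Y) with payoffs (8, 9).
Now find the simultaneous Nash equilibrium.
Vantage's best replies: X→Plus; Y→Basic; Z→Plus.
Wexler's best replies: Basic→X; Plus→Z; Deluxe→Y.
Only (Plus, Z) has each player best-responding; Nash payoffs (10, 5).
Sequential outcome (Basic, Y) differs from the Nash profile (Plus, Z).

no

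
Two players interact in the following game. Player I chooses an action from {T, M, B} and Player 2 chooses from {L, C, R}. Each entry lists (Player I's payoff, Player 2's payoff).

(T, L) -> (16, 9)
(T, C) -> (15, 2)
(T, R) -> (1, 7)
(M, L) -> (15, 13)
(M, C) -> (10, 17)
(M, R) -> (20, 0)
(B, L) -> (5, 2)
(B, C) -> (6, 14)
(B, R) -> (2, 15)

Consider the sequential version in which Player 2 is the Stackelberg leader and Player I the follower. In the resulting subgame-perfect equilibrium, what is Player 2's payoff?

Backward induction with Player 2 moving first.
- L: Player I compares 16, 15, 5 and picks T; Player 2 would get 9.
- C: Player I compares 15, 10, 6 and picks T; Player 2 would get 2.
- R: Player I compares 1, 20, 2 and picks M; Player 2 would get 0.
Among 9, 2, 0, the best is 9 at L. Subgame-perfect outcome: (T, L) with payoffs (16, 9).

9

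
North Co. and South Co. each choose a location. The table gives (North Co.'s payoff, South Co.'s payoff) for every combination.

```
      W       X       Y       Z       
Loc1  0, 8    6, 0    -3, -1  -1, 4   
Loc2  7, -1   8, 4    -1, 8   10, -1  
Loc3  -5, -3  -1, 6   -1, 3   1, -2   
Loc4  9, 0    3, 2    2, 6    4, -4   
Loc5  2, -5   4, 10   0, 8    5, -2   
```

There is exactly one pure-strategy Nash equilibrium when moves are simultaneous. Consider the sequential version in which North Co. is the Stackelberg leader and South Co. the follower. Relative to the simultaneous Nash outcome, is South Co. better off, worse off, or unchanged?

better off

South Co. best-responds to each possible North Co. move:
- Loc1: South Co. compares 8, 0, -1, 4 and picks W; North Co. would get 0.
- Loc2: South Co. compares -1, 4, 8, -1 and picks Y; North Co. would get -1.
- Loc3: South Co. compares -3, 6, 3, -2 and picks X; North Co. would get -1.
- Loc4: South Co. compares 0, 2, 6, -4 and picks Y; North Co. would get 2.
- Loc5: South Co. compares -5, 10, 8, -2 and picks X; North Co. would get 4.
Among 0, -1, -1, 2, 4, the best is 4 at Loc5. Subgame-perfect outcome: (Loc5, X) with payoffs (4, 10).
For the simultaneous game, intersect best replies.
North Co.'s best replies: W→Loc4; X→Loc2; Y→Loc4; Z→Loc2.
South Co.'s best replies: Loc1→W; Loc2→Y; Loc3→X; Loc4→Y; Loc5→X.
Only (Loc4, Y) has each player best-responding; Nash payoffs (2, 6).
South Co. earns 10 sequentially versus 6 at the Nash outcome: better off.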